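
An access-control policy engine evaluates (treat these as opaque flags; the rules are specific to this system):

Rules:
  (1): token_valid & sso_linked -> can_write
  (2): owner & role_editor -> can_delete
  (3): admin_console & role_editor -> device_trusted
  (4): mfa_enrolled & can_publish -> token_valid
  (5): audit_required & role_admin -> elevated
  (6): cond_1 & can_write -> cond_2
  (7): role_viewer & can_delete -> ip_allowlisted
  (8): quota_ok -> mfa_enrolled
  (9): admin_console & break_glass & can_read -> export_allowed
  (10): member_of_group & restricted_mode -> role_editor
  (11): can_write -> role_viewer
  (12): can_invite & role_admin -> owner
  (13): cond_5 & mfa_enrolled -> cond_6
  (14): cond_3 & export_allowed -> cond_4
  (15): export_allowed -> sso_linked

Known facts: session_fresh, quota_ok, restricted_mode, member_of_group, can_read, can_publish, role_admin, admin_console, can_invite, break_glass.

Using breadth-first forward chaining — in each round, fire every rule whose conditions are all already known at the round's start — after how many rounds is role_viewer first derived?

Round 1: (8) [quota_ok -> mfa_enrolled]; (9) [admin_console & break_glass & can_read -> export_allowed]; (10) [member_of_group & restricted_mode -> role_editor]; (12) [can_invite & role_admin -> owner]. New: mfa_enrolled, export_allowed, role_editor, owner.
Round 2: (2) [owner & role_editor -> can_delete]; (3) [admin_console & role_editor -> device_trusted]; (4) [mfa_enrolled & can_publish -> token_valid]; (15) [export_allowed -> sso_linked]. New: can_delete, device_trusted, token_valid, sso_linked.
Round 3: (1) [token_valid & sso_linked -> can_write]. New: can_write.
Round 4: (11) [can_write -> role_viewer]. New: role_viewer.
role_viewer first appears in round 4.

4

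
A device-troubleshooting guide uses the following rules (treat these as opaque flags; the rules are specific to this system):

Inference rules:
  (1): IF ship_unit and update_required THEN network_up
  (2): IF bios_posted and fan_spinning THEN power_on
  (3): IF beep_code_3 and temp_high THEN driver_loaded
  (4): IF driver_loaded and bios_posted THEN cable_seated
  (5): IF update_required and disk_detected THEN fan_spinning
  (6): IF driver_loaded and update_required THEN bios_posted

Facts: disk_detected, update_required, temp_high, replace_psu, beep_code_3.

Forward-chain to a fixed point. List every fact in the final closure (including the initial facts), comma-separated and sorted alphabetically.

Round 1 fires (3), (5), giving driver_loaded, fan_spinning.
Round 2 fires (6), giving bios_posted.
Round 3 fires (2), (4), giving power_on, cable_seated.

beep_code_3, bios_posted, cable_seated, disk_detected, driver_loaded, fan_spinning, power_on, replace_psu, temp_high, update_required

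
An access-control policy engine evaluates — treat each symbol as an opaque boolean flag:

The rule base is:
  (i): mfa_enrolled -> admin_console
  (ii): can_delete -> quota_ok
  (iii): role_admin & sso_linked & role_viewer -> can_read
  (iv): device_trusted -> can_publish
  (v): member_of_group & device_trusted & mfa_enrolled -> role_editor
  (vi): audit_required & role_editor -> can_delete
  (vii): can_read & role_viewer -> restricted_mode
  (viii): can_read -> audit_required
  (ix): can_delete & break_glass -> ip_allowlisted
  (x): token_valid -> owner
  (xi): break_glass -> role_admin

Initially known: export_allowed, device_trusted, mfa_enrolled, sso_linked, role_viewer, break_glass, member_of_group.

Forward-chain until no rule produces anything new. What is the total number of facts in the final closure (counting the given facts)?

[1] (i) [mfa_enrolled -> admin_console]; (iv) [device_trusted -> can_publish]; (v) [member_of_group & device_trusted & mfa_enrolled -> role_editor]; (xi) [break_glass -> role_admin]. ⇒ new: admin_console, can_publish, role_editor, role_admin.
[2] (iii) [role_admin & sso_linked & role_viewer -> can_read]. ⇒ new: can_read.
[3] (vii) [can_read & role_viewer -> restricted_mode]; (viii) [can_read -> audit_required]. ⇒ new: restricted_mode, audit_required.
[4] (vi) [audit_required & role_editor -> can_delete]. ⇒ new: can_delete.
[5] (ii) [can_delete -> quota_ok]; (ix) [can_delete & break_glass -> ip_allowlisted]. ⇒ new: quota_ok, ip_allowlisted.
Closure: {admin_console, audit_required, break_glass, can_delete, can_publish, can_read, device_trusted, export_allowed, ip_allowlisted, member_of_group, mfa_enrolled, quota_ok, restricted_mode, role_admin, role_editor, role_viewer, sso_linked} — 17 facts.

17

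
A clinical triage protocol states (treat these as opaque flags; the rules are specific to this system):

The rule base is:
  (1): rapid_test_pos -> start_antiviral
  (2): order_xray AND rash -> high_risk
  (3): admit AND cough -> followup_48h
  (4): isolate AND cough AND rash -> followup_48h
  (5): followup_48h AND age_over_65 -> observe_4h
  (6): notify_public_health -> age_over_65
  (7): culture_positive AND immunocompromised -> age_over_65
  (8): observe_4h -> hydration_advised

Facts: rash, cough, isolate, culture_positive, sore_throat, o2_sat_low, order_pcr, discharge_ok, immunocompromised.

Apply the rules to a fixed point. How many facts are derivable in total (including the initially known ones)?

13

Round 1 fires (4), (7), giving followup_48h, age_over_65.
Round 2 fires (5), giving observe_4h.
Round 3 fires (8), giving hydration_advised.
Closure: {age_over_65, cough, culture_positive, discharge_ok, followup_48h, hydration_advised, immunocompromised, isolate, o2_sat_low, observe_4h, order_pcr, rash, sore_throat} — 13 facts.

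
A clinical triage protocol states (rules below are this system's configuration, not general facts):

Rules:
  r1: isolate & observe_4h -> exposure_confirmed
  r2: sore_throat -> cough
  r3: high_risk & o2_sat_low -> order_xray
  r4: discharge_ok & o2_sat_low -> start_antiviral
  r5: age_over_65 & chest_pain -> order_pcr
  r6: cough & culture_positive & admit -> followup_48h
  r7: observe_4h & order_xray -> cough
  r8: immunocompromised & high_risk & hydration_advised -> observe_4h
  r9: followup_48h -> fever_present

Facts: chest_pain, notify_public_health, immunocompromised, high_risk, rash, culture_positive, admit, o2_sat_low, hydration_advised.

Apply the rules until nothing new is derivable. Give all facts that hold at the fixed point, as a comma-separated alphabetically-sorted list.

admit, chest_pain, cough, culture_positive, fever_present, followup_48h, high_risk, hydration_advised, immunocompromised, notify_public_health, o2_sat_low, observe_4h, order_xray, rash

Round 1 fires r3, r8, giving order_xray, observe_4h.
Round 2 fires r7, giving cough.
Round 3 fires r6, giving followup_48h.
Round 4 fires r9, giving fever_present.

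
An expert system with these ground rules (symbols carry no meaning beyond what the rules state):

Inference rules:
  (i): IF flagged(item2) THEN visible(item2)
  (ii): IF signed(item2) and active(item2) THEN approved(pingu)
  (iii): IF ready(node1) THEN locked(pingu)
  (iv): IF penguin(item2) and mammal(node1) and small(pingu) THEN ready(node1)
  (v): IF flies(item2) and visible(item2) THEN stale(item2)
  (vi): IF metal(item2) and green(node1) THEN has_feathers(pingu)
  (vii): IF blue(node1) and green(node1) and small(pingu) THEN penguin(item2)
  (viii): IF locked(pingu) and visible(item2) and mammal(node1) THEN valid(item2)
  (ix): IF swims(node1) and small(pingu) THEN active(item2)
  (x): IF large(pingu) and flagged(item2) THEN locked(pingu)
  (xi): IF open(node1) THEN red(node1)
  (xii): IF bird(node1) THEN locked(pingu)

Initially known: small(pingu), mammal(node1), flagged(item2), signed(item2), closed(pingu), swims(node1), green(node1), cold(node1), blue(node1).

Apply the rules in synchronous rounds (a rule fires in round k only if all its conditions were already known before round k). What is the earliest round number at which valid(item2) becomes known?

Round 1 — (i), (vii), (ix), derive visible(item2), penguin(item2), active(item2).
Round 2 — (ii), (iv), derive approved(pingu), ready(node1).
Round 3 — (iii), derive locked(pingu).
Round 4 — (viii), derive valid(item2).
valid(item2) first appears in round 4.

4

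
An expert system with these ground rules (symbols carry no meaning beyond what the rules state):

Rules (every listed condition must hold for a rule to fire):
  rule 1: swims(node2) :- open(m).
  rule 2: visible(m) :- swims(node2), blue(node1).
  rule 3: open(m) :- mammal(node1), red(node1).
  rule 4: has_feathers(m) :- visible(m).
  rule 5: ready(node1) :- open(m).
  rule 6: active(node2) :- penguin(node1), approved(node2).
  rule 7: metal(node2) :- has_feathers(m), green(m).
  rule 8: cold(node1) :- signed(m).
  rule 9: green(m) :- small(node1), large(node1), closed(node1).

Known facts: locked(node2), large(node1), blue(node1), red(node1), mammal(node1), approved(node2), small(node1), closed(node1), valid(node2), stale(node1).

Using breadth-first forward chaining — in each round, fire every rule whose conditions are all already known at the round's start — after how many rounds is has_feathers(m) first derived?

4

[1] rule 3 [open(m) :- mammal(node1), red(node1).]; rule 9 [green(m) :- small(node1), large(node1), closed(node1).]. ⇒ new: open(m), green(m).
[2] rule 1 [swims(node2) :- open(m).]; rule 5 [ready(node1) :- open(m).]. ⇒ new: swims(node2), ready(node1).
[3] rule 2 [visible(m) :- swims(node2), blue(node1).]. ⇒ new: visible(m).
[4] rule 4 [has_feathers(m) :- visible(m).]. ⇒ new: has_feathers(m).
has_feathers(m) first appears in round 4.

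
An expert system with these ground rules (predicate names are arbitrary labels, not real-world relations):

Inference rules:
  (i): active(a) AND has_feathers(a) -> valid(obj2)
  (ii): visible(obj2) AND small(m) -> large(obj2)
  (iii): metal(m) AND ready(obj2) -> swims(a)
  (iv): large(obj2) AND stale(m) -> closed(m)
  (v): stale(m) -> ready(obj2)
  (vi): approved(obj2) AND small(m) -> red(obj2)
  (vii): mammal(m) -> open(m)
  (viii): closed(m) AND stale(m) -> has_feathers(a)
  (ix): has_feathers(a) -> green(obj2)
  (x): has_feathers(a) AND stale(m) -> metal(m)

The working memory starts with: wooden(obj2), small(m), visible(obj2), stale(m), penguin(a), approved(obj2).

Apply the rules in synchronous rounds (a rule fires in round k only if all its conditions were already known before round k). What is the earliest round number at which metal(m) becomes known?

4

Round 1 — (ii), (v), (vi), derive large(obj2), ready(obj2), red(obj2).
Round 2 — (iv), derive closed(m).
Round 3 — (viii), derive has_feathers(a).
Round 4 — (ix), (x), derive green(obj2), metal(m).
metal(m) first appears in round 4.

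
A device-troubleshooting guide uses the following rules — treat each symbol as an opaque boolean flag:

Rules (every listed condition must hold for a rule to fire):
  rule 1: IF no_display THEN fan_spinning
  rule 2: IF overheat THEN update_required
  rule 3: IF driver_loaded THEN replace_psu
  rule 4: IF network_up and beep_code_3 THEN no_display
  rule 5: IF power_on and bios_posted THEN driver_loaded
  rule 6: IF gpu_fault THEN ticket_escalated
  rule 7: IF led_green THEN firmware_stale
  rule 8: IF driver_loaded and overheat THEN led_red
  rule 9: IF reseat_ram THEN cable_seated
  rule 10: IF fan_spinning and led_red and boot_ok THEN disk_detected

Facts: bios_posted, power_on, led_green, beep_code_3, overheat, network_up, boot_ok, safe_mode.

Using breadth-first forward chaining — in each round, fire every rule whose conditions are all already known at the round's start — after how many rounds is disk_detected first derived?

Round 1: rule 2 [IF overheat THEN update_required]; rule 4 [IF network_up and beep_code_3 THEN no_display]; rule 5 [IF power_on and bios_posted THEN driver_loaded]; rule 7 [IF led_green THEN firmware_stale]. New: update_required, no_display, driver_loaded, firmware_stale.
Round 2: rule 1 [IF no_display THEN fan_spinning]; rule 3 [IF driver_loaded THEN replace_psu]; rule 8 [IF driver_loaded and overheat THEN led_red]. New: fan_spinning, replace_psu, led_red.
Round 3: rule 10 [IF fan_spinning and led_red and boot_ok THEN disk_detected]. New: disk_detected.
disk_detected first appears in round 3.

3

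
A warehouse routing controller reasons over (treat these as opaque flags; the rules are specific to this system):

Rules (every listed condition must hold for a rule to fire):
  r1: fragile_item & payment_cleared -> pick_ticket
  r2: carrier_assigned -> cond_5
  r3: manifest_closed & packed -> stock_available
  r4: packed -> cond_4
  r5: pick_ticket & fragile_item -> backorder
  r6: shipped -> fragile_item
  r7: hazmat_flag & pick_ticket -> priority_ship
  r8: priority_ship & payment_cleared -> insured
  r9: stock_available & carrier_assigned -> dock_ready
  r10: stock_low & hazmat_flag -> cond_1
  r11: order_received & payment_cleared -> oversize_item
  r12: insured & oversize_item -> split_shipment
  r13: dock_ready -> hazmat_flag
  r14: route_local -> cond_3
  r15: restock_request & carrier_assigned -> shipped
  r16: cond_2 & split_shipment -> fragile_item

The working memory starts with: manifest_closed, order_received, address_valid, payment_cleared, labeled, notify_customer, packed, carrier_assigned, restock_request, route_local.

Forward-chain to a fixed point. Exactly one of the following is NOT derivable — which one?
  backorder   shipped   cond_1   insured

cond_1

Round 1: r2 [carrier_assigned -> cond_5]; r3 [manifest_closed & packed -> stock_available]; r4 [packed -> cond_4]; r11 [order_received & payment_cleared -> oversize_item]; r14 [route_local -> cond_3]; r15 [restock_request & carrier_assigned -> shipped]. Adds cond_5, stock_available, cond_4, oversize_item, cond_3, shipped.
Round 2: r6 [shipped -> fragile_item]; r9 [stock_available & carrier_assigned -> dock_ready]. Adds fragile_item, dock_ready.
Round 3: r1 [fragile_item & payment_cleared -> pick_ticket]; r13 [dock_ready -> hazmat_flag]. Adds pick_ticket, hazmat_flag.
Round 4: r5 [pick_ticket & fragile_item -> backorder]; r7 [hazmat_flag & pick_ticket -> priority_ship]. Adds backorder, priority_ship.
Round 5: r8 [priority_ship & payment_cleared -> insured]. Adds insured.
Round 6: r12 [insured & oversize_item -> split_shipment]. Adds split_shipment.
Derived: backorder (round 4), insured (round 5), shipped (round 1). cond_1 never appears in any round.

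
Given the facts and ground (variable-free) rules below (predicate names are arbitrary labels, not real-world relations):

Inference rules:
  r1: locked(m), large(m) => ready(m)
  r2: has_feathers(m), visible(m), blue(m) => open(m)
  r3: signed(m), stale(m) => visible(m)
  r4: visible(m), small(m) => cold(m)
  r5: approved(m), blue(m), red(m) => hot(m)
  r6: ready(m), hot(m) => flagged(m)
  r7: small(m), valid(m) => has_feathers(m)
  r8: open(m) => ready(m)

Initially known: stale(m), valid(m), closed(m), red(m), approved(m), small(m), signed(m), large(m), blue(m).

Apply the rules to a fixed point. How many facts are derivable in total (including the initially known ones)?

Round 1: r3 [signed(m), stale(m) => visible(m)]; r5 [approved(m), blue(m), red(m) => hot(m)]; r7 [small(m), valid(m) => has_feathers(m)]. Adds visible(m), hot(m), has_feathers(m).
Round 2: r2 [has_feathers(m), visible(m), blue(m) => open(m)]; r4 [visible(m), small(m) => cold(m)]. Adds open(m), cold(m).
Round 3: r8 [open(m) => ready(m)]. Adds ready(m).
Round 4: r6 [ready(m), hot(m) => flagged(m)]. Adds flagged(m).
Closure: {approved(m), blue(m), closed(m), cold(m), flagged(m), has_feathers(m), hot(m), large(m), open(m), ready(m), red(m), signed(m), small(m), stale(m), valid(m), visible(m)} — 16 facts.

16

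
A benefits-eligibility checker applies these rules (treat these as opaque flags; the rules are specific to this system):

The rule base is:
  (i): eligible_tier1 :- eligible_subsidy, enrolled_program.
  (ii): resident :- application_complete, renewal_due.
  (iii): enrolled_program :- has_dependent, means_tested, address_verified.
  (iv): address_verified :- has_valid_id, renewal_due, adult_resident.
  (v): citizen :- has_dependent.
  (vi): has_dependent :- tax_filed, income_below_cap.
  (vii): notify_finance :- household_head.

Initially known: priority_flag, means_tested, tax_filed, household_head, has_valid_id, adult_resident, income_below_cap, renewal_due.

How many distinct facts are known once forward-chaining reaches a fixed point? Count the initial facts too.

13

[1] (iv) [address_verified :- has_valid_id, renewal_due, adult_resident.]; (vi) [has_dependent :- tax_filed, income_below_cap.]; (vii) [notify_finance :- household_head.]. ⇒ new: address_verified, has_dependent, notify_finance.
[2] (iii) [enrolled_program :- has_dependent, means_tested, address_verified.]; (v) [citizen :- has_dependent.]. ⇒ new: enrolled_program, citizen.
Closure: {address_verified, adult_resident, citizen, enrolled_program, has_dependent, has_valid_id, household_head, income_below_cap, means_tested, notify_finance, priority_flag, renewal_due, tax_filed} — 13 facts.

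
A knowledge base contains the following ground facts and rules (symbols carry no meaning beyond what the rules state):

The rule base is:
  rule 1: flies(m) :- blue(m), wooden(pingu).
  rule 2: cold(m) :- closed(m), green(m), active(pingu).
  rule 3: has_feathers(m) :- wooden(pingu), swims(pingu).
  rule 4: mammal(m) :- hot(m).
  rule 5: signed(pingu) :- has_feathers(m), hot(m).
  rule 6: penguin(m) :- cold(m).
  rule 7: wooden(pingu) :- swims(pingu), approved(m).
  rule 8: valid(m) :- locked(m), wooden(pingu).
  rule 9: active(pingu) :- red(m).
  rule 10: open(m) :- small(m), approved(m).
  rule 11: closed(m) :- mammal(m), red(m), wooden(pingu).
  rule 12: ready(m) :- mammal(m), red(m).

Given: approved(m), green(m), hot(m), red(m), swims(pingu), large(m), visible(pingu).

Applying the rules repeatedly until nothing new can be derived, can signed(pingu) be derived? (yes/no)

Round 1: rule 4 [mammal(m) :- hot(m).]; rule 7 [wooden(pingu) :- swims(pingu), approved(m).]; rule 9 [active(pingu) :- red(m).]. New: mammal(m), wooden(pingu), active(pingu).
Round 2: rule 3 [has_feathers(m) :- wooden(pingu), swims(pingu).]; rule 11 [closed(m) :- mammal(m), red(m), wooden(pingu).]; rule 12 [ready(m) :- mammal(m), red(m).]. New: has_feathers(m), closed(m), ready(m).
Round 3: rule 2 [cold(m) :- closed(m), green(m), active(pingu).]; rule 5 [signed(pingu) :- has_feathers(m), hot(m).]. New: cold(m), signed(pingu).
Round 4: rule 6 [penguin(m) :- cold(m).]. New: penguin(m).
signed(pingu) appears in round 3, so it is derivable.

yes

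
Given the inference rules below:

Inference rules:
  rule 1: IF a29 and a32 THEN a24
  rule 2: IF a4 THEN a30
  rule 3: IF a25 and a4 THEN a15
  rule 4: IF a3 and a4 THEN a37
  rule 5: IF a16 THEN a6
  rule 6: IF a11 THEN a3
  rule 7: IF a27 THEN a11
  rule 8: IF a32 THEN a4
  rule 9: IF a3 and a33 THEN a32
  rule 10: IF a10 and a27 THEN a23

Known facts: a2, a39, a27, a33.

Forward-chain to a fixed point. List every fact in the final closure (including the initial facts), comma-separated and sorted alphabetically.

Round 1: rule 7 [IF a27 THEN a11]. New: a11.
Round 2: rule 6 [IF a11 THEN a3]. New: a3.
Round 3: rule 9 [IF a3 and a33 THEN a32]. New: a32.
Round 4: rule 8 [IF a32 THEN a4]. New: a4.
Round 5: rule 2 [IF a4 THEN a30]; rule 4 [IF a3 and a4 THEN a37]. New: a30, a37.

a11, a2, a27, a3, a30, a32, a33, a37, a39, a4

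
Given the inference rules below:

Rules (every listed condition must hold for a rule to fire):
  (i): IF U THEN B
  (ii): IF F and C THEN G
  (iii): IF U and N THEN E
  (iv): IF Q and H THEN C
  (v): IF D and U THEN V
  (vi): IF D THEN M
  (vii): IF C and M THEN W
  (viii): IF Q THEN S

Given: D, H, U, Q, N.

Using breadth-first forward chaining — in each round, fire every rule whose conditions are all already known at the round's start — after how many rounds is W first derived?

Round 1: (i) [IF U THEN B]; (iii) [IF U and N THEN E]; (iv) [IF Q and H THEN C]; (v) [IF D and U THEN V]; (vi) [IF D THEN M]; (viii) [IF Q THEN S]. Adds B, E, C, V, M, S.
Round 2: (vii) [IF C and M THEN W]. Adds W.
W first appears in round 2.

2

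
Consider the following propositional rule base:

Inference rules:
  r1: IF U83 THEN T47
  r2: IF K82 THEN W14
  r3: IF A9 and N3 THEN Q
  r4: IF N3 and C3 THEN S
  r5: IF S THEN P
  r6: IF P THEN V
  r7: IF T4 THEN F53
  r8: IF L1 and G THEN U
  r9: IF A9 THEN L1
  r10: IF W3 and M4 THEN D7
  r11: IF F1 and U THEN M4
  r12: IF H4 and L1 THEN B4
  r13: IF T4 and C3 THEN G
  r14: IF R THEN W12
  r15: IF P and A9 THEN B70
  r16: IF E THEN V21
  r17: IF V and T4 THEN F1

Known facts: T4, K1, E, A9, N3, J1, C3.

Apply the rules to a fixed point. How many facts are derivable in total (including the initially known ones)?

19

Round 1: r3 [IF A9 and N3 THEN Q]; r4 [IF N3 and C3 THEN S]; r7 [IF T4 THEN F53]; r9 [IF A9 THEN L1]; r13 [IF T4 and C3 THEN G]; r16 [IF E THEN V21]. New: Q, S, F53, L1, G, V21.
Round 2: r5 [IF S THEN P]; r8 [IF L1 and G THEN U]. New: P, U.
Round 3: r6 [IF P THEN V]; r15 [IF P and A9 THEN B70]. New: V, B70.
Round 4: r17 [IF V and T4 THEN F1]. New: F1.
Round 5: r11 [IF F1 and U THEN M4]. New: M4.
Closure: {A9, B70, C3, E, F1, F53, G, J1, K1, L1, M4, N3, P, Q, S, T4, U, V, V21} — 19 facts.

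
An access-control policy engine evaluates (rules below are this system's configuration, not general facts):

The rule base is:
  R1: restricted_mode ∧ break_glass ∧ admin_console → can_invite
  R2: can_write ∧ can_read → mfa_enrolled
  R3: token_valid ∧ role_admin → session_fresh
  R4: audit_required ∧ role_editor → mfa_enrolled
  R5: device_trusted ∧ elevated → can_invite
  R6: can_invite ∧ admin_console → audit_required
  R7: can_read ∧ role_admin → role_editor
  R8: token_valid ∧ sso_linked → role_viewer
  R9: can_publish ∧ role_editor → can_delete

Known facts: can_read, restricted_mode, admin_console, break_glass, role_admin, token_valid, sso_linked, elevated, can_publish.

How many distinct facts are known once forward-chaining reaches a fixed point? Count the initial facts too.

Round 1 fires R1, R3, R7, R8, giving can_invite, session_fresh, role_editor, role_viewer.
Round 2 fires R6, R9, giving audit_required, can_delete.
Round 3 fires R4, giving mfa_enrolled.
Closure: {admin_console, audit_required, break_glass, can_delete, can_invite, can_publish, can_read, elevated, mfa_enrolled, restricted_mode, role_admin, role_editor, role_viewer, session_fresh, sso_linked, token_valid} — 16 facts.

16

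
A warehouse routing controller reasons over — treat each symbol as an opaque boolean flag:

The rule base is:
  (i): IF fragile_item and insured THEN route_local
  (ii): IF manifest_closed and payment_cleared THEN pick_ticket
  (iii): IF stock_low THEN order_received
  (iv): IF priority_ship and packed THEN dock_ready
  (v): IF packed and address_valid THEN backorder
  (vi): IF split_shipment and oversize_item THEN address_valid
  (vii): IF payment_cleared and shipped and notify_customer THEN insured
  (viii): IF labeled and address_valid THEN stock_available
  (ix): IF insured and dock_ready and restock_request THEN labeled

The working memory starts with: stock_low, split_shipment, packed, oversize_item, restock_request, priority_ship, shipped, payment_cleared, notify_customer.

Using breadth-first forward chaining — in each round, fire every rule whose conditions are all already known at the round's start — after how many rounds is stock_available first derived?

Round 1: (iii) [IF stock_low THEN order_received]; (iv) [IF priority_ship and packed THEN dock_ready]; (vi) [IF split_shipment and oversize_item THEN address_valid]; (vii) [IF payment_cleared and shipped and notify_customer THEN insured]. New: order_received, dock_ready, address_valid, insured.
Round 2: (v) [IF packed and address_valid THEN backorder]; (ix) [IF insured and dock_ready and restock_request THEN labeled]. New: backorder, labeled.
Round 3: (viii) [IF labeled and address_valid THEN stock_available]. New: stock_available.
stock_available first appears in round 3.

3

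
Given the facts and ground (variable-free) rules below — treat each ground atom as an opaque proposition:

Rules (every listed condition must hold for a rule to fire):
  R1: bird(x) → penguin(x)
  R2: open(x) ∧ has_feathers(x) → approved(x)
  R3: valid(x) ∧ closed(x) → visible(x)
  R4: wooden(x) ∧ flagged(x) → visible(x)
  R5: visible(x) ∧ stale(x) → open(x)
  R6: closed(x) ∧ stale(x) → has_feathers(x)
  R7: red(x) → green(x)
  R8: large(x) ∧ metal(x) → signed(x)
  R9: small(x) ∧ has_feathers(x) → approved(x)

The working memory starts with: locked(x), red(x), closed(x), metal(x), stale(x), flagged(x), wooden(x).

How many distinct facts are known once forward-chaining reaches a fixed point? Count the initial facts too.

12

Round 1 — R4, R6, R7, derive visible(x), has_feathers(x), green(x).
Round 2 — R5, derive open(x).
Round 3 — R2, derive approved(x).
Closure: {approved(x), closed(x), flagged(x), green(x), has_feathers(x), locked(x), metal(x), open(x), red(x), stale(x), visible(x), wooden(x)} — 12 facts.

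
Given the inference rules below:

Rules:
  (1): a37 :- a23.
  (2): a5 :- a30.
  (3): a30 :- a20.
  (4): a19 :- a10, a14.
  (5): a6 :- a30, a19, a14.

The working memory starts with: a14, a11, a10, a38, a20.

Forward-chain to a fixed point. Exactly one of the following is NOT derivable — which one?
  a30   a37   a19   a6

a37

Round 1: (3) [a30 :- a20.]; (4) [a19 :- a10, a14.]. Adds a30, a19.
Round 2: (2) [a5 :- a30.]; (5) [a6 :- a30, a19, a14.]. Adds a5, a6.
Derived: a6 (round 2), a19 (round 1), a30 (round 1). a37 never appears in any round.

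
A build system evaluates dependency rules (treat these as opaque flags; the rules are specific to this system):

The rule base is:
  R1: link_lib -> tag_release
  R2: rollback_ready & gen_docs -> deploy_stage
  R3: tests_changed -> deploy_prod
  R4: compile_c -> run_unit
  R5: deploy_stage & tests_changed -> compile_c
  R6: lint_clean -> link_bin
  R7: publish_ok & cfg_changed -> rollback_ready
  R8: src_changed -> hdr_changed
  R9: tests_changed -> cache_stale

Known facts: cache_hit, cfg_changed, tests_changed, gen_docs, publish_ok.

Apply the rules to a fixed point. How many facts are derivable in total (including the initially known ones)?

11

Round 1 — R3, R7, R9, derive deploy_prod, rollback_ready, cache_stale.
Round 2 — R2, derive deploy_stage.
Round 3 — R5, derive compile_c.
Round 4 — R4, derive run_unit.
Closure: {cache_hit, cache_stale, cfg_changed, compile_c, deploy_prod, deploy_stage, gen_docs, publish_ok, rollback_ready, run_unit, tests_changed} — 11 facts.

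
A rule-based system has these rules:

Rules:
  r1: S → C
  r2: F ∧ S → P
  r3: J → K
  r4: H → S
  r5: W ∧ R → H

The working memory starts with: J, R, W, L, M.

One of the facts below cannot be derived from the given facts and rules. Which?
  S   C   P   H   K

Round 1: r3 [J → K]; r5 [W ∧ R → H]. New: K, H.
Round 2: r4 [H → S]. New: S.
Round 3: r1 [S → C]. New: C.
Derived: C (round 3), K (round 1), H (round 1), S (round 2). P never appears in any round.

P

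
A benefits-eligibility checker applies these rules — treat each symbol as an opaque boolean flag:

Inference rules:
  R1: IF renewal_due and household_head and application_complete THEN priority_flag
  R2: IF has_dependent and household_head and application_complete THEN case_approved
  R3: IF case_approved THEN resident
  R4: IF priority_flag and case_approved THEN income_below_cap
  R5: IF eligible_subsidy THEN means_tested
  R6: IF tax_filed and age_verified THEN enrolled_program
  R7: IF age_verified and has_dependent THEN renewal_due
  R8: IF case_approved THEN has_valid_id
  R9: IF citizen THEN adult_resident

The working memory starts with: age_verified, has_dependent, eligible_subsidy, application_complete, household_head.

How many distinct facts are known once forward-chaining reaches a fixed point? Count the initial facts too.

12

Round 1 fires R2, R5, R7, giving case_approved, means_tested, renewal_due.
Round 2 fires R1, R3, R8, giving priority_flag, resident, has_valid_id.
Round 3 fires R4, giving income_below_cap.
Closure: {age_verified, application_complete, case_approved, eligible_subsidy, has_dependent, has_valid_id, household_head, income_below_cap, means_tested, priority_flag, renewal_due, resident} — 12 facts.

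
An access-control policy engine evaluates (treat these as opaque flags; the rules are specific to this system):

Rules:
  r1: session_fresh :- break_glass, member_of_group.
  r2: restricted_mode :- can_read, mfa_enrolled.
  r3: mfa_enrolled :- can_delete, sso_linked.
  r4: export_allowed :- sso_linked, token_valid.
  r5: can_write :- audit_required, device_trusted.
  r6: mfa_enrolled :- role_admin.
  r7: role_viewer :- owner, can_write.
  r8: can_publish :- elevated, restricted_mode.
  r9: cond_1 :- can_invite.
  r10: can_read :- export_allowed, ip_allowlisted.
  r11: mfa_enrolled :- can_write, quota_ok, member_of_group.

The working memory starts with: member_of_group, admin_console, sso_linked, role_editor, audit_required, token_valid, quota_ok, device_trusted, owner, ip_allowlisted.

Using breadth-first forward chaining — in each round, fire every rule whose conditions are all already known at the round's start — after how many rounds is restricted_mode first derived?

[1] r4 [export_allowed :- sso_linked, token_valid.]; r5 [can_write :- audit_required, device_trusted.]. ⇒ new: export_allowed, can_write.
[2] r7 [role_viewer :- owner, can_write.]; r10 [can_read :- export_allowed, ip_allowlisted.]; r11 [mfa_enrolled :- can_write, quota_ok, member_of_group.]. ⇒ new: role_viewer, can_read, mfa_enrolled.
[3] r2 [restricted_mode :- can_read, mfa_enrolled.]. ⇒ new: restricted_mode.
restricted_mode first appears in round 3.

3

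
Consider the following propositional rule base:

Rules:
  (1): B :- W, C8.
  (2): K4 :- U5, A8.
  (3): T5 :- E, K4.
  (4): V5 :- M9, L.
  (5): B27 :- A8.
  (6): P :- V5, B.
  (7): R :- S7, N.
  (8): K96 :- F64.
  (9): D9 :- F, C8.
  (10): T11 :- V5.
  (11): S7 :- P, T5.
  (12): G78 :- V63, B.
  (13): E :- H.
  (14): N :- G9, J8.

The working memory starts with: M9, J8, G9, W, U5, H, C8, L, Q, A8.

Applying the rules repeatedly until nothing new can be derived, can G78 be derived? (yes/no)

no

Round 1 — (1), (2), (4), (5), (13), (14), derive B, K4, V5, B27, E, N.
Round 2 — (3), (6), (10), derive T5, P, T11.
Round 3 — (11), derive S7.
Round 4 — (7), derive R.
Fixed point reached. G78 is concluded only by (12); (12) needs V63 (never derived).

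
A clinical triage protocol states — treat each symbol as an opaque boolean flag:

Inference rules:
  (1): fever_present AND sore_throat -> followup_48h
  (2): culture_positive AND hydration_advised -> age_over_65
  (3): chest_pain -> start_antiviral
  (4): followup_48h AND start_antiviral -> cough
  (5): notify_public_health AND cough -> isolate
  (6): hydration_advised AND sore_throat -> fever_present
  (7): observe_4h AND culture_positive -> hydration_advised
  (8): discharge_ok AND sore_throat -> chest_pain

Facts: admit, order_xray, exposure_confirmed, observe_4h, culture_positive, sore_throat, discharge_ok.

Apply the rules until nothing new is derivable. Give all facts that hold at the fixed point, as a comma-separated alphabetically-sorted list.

admit, age_over_65, chest_pain, cough, culture_positive, discharge_ok, exposure_confirmed, fever_present, followup_48h, hydration_advised, observe_4h, order_xray, sore_throat, start_antiviral

Round 1 — (7), (8), derive hydration_advised, chest_pain.
Round 2 — (2), (3), (6), derive age_over_65, start_antiviral, fever_present.
Round 3 — (1), derive followup_48h.
Round 4 — (4), derive cough.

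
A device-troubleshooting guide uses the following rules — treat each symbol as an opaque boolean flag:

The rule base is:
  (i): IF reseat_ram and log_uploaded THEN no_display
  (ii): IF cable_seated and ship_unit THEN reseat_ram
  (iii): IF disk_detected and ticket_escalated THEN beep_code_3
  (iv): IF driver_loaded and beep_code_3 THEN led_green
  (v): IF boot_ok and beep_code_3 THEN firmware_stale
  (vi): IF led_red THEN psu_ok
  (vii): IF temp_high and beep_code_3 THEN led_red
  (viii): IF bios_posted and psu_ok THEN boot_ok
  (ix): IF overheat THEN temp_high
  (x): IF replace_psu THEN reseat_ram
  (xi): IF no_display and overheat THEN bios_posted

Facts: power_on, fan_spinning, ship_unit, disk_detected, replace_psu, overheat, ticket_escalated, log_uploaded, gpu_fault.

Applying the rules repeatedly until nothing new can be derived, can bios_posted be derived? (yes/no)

yes

Round 1 fires (iii), (ix), (x), giving beep_code_3, temp_high, reseat_ram.
Round 2 fires (i), (vii), giving no_display, led_red.
Round 3 fires (vi), (xi), giving psu_ok, bios_posted.
Round 4 fires (viii), giving boot_ok.
Round 5 fires (v), giving firmware_stale.
bios_posted appears in round 3, so it is derivable.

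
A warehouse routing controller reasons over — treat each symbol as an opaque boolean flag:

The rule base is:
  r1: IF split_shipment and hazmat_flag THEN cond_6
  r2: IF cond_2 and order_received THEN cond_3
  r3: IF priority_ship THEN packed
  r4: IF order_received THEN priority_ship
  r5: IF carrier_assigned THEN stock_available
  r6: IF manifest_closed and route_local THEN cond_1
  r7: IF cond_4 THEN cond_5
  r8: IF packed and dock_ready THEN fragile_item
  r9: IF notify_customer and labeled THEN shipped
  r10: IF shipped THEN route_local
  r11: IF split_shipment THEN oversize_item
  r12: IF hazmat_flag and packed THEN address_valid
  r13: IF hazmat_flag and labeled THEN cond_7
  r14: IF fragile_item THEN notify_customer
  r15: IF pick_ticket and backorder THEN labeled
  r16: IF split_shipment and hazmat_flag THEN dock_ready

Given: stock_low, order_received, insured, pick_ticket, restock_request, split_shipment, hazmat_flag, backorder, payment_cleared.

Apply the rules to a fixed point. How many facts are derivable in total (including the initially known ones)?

Round 1 — r1, r4, r11, r15, r16, derive cond_6, priority_ship, oversize_item, labeled, dock_ready.
Round 2 — r3, r13, derive packed, cond_7.
Round 3 — r8, r12, derive fragile_item, address_valid.
Round 4 — r14, derive notify_customer.
Round 5 — r9, derive shipped.
Round 6 — r10, derive route_local.
Closure: {address_valid, backorder, cond_6, cond_7, dock_ready, fragile_item, hazmat_flag, insured, labeled, notify_customer, order_received, oversize_item, packed, payment_cleared, pick_ticket, priority_ship, restock_request, route_local, shipped, split_shipment, stock_low} — 21 facts.

21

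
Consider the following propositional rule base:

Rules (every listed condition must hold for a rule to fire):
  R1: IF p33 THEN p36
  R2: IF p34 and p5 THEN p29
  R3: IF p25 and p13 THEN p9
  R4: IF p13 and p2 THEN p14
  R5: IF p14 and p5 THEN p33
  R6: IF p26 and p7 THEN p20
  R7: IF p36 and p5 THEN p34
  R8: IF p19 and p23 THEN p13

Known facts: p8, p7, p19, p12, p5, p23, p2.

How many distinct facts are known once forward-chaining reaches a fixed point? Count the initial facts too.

Round 1 — R8, derive p13.
Round 2 — R4, derive p14.
Round 3 — R5, derive p33.
Round 4 — R1, derive p36.
Round 5 — R7, derive p34.
Round 6 — R2, derive p29.
Closure: {p12, p13, p14, p19, p2, p23, p29, p33, p34, p36, p5, p7, p8} — 13 facts.

13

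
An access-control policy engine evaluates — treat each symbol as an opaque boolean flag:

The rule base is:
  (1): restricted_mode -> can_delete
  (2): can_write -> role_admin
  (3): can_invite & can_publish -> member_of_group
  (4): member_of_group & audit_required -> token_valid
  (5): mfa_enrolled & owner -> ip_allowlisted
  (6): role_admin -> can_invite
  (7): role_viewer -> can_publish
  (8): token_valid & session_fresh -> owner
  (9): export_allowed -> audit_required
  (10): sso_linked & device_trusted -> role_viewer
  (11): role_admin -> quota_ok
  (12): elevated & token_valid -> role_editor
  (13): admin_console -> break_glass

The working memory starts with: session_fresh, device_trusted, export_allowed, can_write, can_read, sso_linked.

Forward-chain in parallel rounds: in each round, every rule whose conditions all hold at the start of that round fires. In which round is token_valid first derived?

[1] (2) [can_write -> role_admin]; (9) [export_allowed -> audit_required]; (10) [sso_linked & device_trusted -> role_viewer]. ⇒ new: role_admin, audit_required, role_viewer.
[2] (6) [role_admin -> can_invite]; (7) [role_viewer -> can_publish]; (11) [role_admin -> quota_ok]. ⇒ new: can_invite, can_publish, quota_ok.
[3] (3) [can_invite & can_publish -> member_of_group]. ⇒ new: member_of_group.
[4] (4) [member_of_group & audit_required -> token_valid]. ⇒ new: token_valid.
token_valid first appears in round 4.

4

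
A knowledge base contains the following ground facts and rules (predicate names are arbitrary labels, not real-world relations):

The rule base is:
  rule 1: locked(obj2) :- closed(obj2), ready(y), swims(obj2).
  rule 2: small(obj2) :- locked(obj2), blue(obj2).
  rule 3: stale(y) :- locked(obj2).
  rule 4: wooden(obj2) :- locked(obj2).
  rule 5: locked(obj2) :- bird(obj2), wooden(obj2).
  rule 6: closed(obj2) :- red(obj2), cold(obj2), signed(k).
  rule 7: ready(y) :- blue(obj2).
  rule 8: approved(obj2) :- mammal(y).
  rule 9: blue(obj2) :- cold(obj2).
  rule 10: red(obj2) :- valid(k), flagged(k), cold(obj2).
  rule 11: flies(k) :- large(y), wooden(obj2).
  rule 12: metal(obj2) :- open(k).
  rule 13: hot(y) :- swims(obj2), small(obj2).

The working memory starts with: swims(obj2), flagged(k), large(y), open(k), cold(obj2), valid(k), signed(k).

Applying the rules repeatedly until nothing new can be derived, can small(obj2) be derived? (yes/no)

yes

Round 1 — rule 9, rule 10, rule 12, derive blue(obj2), red(obj2), metal(obj2).
Round 2 — rule 6, rule 7, derive closed(obj2), ready(y).
Round 3 — rule 1, derive locked(obj2).
Round 4 — rule 2, rule 3, rule 4, derive small(obj2), stale(y), wooden(obj2).
Round 5 — rule 11, rule 13, derive flies(k), hot(y).
small(obj2) appears in round 4, so it is derivable.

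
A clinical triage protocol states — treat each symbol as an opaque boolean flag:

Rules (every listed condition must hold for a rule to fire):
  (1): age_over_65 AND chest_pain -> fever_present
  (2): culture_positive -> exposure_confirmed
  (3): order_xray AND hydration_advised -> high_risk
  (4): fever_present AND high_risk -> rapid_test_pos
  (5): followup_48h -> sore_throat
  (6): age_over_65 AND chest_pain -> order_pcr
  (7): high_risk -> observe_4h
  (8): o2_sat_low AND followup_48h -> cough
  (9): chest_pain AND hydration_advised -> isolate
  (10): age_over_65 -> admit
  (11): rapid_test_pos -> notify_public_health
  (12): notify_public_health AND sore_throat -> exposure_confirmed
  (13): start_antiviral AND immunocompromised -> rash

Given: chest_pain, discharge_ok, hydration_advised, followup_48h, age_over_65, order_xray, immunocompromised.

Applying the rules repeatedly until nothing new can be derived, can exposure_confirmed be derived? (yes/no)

yes

Round 1 fires (1), (3), (5), (6), (9), (10), giving fever_present, high_risk, sore_throat, order_pcr, isolate, admit.
Round 2 fires (4), (7), giving rapid_test_pos, observe_4h.
Round 3 fires (11), giving notify_public_health.
Round 4 fires (12), giving exposure_confirmed.
exposure_confirmed appears in round 4, so it is derivable.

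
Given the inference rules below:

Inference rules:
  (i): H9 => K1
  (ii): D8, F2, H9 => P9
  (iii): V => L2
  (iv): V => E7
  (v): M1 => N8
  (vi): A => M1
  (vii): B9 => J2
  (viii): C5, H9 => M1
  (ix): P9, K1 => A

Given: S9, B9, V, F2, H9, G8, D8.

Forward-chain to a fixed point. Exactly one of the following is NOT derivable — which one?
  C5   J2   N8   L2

C5

[1] (i) [H9 => K1]; (ii) [D8, F2, H9 => P9]; (iii) [V => L2]; (iv) [V => E7]; (vii) [B9 => J2]. ⇒ new: K1, P9, L2, E7, J2.
[2] (ix) [P9, K1 => A]. ⇒ new: A.
[3] (vi) [A => M1]. ⇒ new: M1.
[4] (v) [M1 => N8]. ⇒ new: N8.
Derived: N8 (round 4), L2 (round 1), J2 (round 1). C5 never appears in any round.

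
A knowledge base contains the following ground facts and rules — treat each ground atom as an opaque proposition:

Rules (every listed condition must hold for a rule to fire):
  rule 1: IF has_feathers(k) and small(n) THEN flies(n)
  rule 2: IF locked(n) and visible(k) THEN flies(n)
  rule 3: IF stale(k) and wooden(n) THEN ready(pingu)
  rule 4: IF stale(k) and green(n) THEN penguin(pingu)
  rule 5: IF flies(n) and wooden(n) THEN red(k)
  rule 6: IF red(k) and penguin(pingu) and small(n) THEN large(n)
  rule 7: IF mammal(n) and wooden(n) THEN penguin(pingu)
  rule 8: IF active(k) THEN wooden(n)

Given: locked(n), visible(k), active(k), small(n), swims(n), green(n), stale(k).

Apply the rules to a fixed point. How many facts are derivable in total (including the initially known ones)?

13

[1] rule 2 [IF locked(n) and visible(k) THEN flies(n)]; rule 4 [IF stale(k) and green(n) THEN penguin(pingu)]; rule 8 [IF active(k) THEN wooden(n)]. ⇒ new: flies(n), penguin(pingu), wooden(n).
[2] rule 3 [IF stale(k) and wooden(n) THEN ready(pingu)]; rule 5 [IF flies(n) and wooden(n) THEN red(k)]. ⇒ new: ready(pingu), red(k).
[3] rule 6 [IF red(k) and penguin(pingu) and small(n) THEN large(n)]. ⇒ new: large(n).
Closure: {active(k), flies(n), green(n), large(n), locked(n), penguin(pingu), ready(pingu), red(k), small(n), stale(k), swims(n), visible(k), wooden(n)} — 13 facts.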